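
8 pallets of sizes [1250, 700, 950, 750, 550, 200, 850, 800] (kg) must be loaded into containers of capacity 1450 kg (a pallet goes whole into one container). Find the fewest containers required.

Total = 1250 + 950 + 850 + 800 + 750 + 700 + 550 + 200 = 6050 kg.
Lower bound: ⌈6050/1450⌉ = 5 containers.
A packing using 5 containers:
  container 1: 1250 + 200 = 1450
  container 2: 950 = 950
  container 3: 850 + 550 = 1400
  container 4: 800 = 800
  container 5: 750 + 700 = 1450
This matches the lower bound, so 5 is optimal.

5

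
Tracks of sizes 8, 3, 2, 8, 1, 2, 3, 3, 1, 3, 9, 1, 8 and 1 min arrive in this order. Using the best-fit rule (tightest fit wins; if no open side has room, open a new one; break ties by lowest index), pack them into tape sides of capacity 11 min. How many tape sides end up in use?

  8 → side 1 (new)  [load 8/11]
  3 → side 1  [load 11/11]
  2 → side 2 (new)  [load 2/11]
  8 → side 2  [load 10/11]
  1 → side 2  [load 11/11]
  2 → side 3 (new)  [load 2/11]
  3 → side 3  [load 5/11]
  3 → side 3  [load 8/11]
  1 → side 3  [load 9/11]
  3 → side 4 (new)  [load 3/11]
  9 → side 5 (new)  [load 9/11]
  1 → side 3  [load 10/11]
  8 → side 4  [load 11/11]
  1 → side 3  [load 11/11]
5 tape sides opened.

5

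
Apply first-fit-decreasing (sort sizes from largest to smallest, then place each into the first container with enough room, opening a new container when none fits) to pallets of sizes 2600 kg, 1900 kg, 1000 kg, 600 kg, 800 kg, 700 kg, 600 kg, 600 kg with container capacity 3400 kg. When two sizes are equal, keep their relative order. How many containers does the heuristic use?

Sorted descending: 2600, 1900, 1000, 800, 700, 600, 600, 600.
  2600 → container 1 (new)  [load 2600/3400]
  1900 → container 2 (new)  [load 1900/3400]
  1000 → container 2  [load 2900/3400]
  800 → container 1  [load 3400/3400]
  700 → container 3 (new)  [load 700/3400]
  600 → container 3  [load 1300/3400]
  600 → container 3  [load 1900/3400]
  600 → container 3  [load 2500/3400]
3 containers opened.

3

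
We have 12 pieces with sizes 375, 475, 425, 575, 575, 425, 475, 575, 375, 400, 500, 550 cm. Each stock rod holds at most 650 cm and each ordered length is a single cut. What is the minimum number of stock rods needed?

Total = 575 + 575 + 575 + 550 + 500 + 475 + 475 + 425 + 425 + 400 + 375 + 375 = 5725 cm.
Lower bound: ⌈5725/650⌉ = 9 stock rods.
Also, 12 pieces each exceed 325 cm, and no two of those can share a stock rod, so at least 12 stock rods are needed.
A packing using 12 stock rods:
  stock rod 1: 575 = 575
  stock rod 2: 575 = 575
  stock rod 3: 575 = 575
  stock rod 4: 550 = 550
  stock rod 5: 500 = 500
  stock rod 6: 475 = 475
  stock rod 7: 475 = 475
  stock rod 8: 425 = 425
  stock rod 9: 425 = 425
  stock rod 10: 400 = 400
  stock rod 11: 375 = 375
  stock rod 12: 375 = 375
This matches the lower bound, so 12 is optimal.

12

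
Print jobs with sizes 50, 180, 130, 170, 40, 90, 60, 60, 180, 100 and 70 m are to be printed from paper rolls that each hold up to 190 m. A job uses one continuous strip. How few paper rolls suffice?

7

Total = 180 + 180 + 170 + 130 + 100 + 90 + 70 + 60 + 60 + 50 + 40 = 1130 m.
Lower bound: ⌈1130/190⌉ = 6 paper rolls.
A packing using 7 paper rolls:
  roll 1: 180 = 180
  roll 2: 180 = 180
  roll 3: 170 = 170
  roll 4: 130 + 60 = 190
  roll 5: 100 + 90 = 190
  roll 6: 70 + 60 + 50 = 180
  roll 7: 40 = 40
No arrangement into 6 paper rolls stays within capacity, so 7 is optimal.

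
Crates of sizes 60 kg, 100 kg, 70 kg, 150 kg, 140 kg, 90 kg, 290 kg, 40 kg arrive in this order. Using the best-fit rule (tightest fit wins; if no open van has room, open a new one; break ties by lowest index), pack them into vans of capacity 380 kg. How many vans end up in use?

  60 → van 1 (new)  [load 60/380]
  100 → van 1  [load 160/380]
  70 → van 1  [load 230/380]
  150 → van 1  [load 380/380]
  140 → van 2 (new)  [load 140/380]
  90 → van 2  [load 230/380]
  290 → van 3 (new)  [load 290/380]
  40 → van 3  [load 330/380]
3 vans opened.

3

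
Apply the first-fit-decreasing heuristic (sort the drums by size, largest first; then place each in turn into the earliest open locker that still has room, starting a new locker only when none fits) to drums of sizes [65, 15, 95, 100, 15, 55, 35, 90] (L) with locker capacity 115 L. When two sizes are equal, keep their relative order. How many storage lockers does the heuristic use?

5

Sorted descending: 100, 95, 90, 65, 55, 35, 15, 15.
  100 → locker 1 (new)  [load 100/115]
  95 → locker 2 (new)  [load 95/115]
  90 → locker 3 (new)  [load 90/115]
  65 → locker 4 (new)  [load 65/115]
  55 → locker 5 (new)  [load 55/115]
  35 → locker 4  [load 100/115]
  15 → locker 1  [load 115/115]
  15 → locker 2  [load 110/115]
5 storage lockers opened.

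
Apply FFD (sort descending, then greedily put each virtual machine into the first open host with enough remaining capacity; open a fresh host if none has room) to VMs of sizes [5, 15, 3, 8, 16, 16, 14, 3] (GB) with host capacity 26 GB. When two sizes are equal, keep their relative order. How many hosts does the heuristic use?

4

Sorted descending: 16, 16, 15, 14, 8, 5, 3, 3.
  16 → host 1 (new)  [load 16/26]
  16 → host 2 (new)  [load 16/26]
  15 → host 3 (new)  [load 15/26]
  14 → host 4 (new)  [load 14/26]
  8 → host 1  [load 24/26]
  5 → host 2  [load 21/26]
  3 → host 2  [load 24/26]
  3 → host 3  [load 18/26]
4 hosts opened.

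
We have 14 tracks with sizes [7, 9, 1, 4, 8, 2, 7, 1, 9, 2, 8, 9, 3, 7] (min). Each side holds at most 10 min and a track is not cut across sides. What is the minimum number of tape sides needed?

9

Total = 9 + 9 + 9 + 8 + 8 + 7 + 7 + 7 + 4 + 3 + 2 + 2 + 1 + 1 = 77 min.
Lower bound: ⌈77/10⌉ = 8 tape sides.
A packing using 9 tape sides:
  side 1: 9 + 1 = 10
  side 2: 9 + 1 = 10
  side 3: 9 = 9
  side 4: 8 + 2 = 10
  side 5: 8 + 2 = 10
  side 6: 7 + 3 = 10
  side 7: 7 = 7
  side 8: 7 = 7
  side 9: 4 = 4
No arrangement into 8 tape sides stays within capacity, so 9 is optimal.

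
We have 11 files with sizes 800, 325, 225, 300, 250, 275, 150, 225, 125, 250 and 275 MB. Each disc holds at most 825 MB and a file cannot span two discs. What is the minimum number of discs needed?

Total = 800 + 325 + 300 + 275 + 275 + 250 + 250 + 225 + 225 + 150 + 125 = 3200 MB.
Lower bound: ⌈3200/825⌉ = 4 discs.
A packing using 4 discs:
  disc 1: 800 = 800
  disc 2: 325 + 300 + 150 = 775
  disc 3: 275 + 275 + 250 = 800
  disc 4: 250 + 225 + 225 + 125 = 825
This matches the lower bound, so 4 is optimal.

4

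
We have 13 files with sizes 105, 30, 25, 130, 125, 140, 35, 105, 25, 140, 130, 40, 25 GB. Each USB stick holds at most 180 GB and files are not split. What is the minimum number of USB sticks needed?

7

Total = 140 + 140 + 130 + 130 + 125 + 105 + 105 + 40 + 35 + 30 + 25 + 25 + 25 = 1055 GB.
Lower bound: ⌈1055/180⌉ = 6 USB sticks.
Also, 7 files each exceed 90 GB, and no two of those can share a USB stick, so at least 7 USB sticks are needed.
A packing using 7 USB sticks:
  USB stick 1: 140 + 40 = 180
  USB stick 2: 140 + 35 = 175
  USB stick 3: 130 + 30 = 160
  USB stick 4: 130 + 25 + 25 = 180
  USB stick 5: 125 + 25 = 150
  USB stick 6: 105 = 105
  USB stick 7: 105 = 105
This matches the lower bound, so 7 is optimal.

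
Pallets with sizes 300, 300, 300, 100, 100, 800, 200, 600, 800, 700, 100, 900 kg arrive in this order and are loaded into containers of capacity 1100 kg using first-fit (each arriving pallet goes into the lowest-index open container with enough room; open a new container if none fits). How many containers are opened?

6

  300 → container 1 (new)  [load 300/1100]
  300 → container 1  [load 600/1100]
  300 → container 1  [load 900/1100]
  100 → container 1  [load 1000/1100]
  100 → container 1  [load 1100/1100]
  800 → container 2 (new)  [load 800/1100]
  200 → container 2  [load 1000/1100]
  600 → container 3 (new)  [load 600/1100]
  800 → container 4 (new)  [load 800/1100]
  700 → container 5 (new)  [load 700/1100]
  100 → container 2  [load 1100/1100]
  900 → container 6 (new)  [load 900/1100]
6 containers opened.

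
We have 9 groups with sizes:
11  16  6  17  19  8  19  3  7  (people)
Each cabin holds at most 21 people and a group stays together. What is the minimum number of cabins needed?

Total = 19 + 19 + 17 + 16 + 11 + 8 + 7 + 6 + 3 = 106 people.
Lower bound: ⌈106/21⌉ = 6 cabins.
A packing using 6 cabins:
  cabin 1: 19 = 19
  cabin 2: 19 = 19
  cabin 3: 17 + 3 = 20
  cabin 4: 16 = 16
  cabin 5: 11 + 8 = 19
  cabin 6: 7 + 6 = 13
This matches the lower bound, so 6 is optimal.

6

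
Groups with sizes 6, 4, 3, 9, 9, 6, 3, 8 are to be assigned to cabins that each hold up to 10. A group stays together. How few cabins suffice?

6

Total = 9 + 9 + 8 + 6 + 6 + 4 + 3 + 3 = 48.
Lower bound: ⌈48/10⌉ = 5 cabins.
A packing using 6 cabins:
  cabin 1: 9 = 9
  cabin 2: 9 = 9
  cabin 3: 8 = 8
  cabin 4: 6 + 4 = 10
  cabin 5: 6 + 3 = 9
  cabin 6: 3 = 3
No arrangement into 5 cabins stays within capacity, so 6 is optimal.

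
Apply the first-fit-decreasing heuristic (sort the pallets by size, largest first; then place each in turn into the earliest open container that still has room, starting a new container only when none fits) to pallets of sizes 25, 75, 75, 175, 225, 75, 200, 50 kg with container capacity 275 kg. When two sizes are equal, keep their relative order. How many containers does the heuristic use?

4

Sorted descending: 225, 200, 175, 75, 75, 75, 50, 25.
  225 → container 1 (new)  [load 225/275]
  200 → container 2 (new)  [load 200/275]
  175 → container 3 (new)  [load 175/275]
  75 → container 2  [load 275/275]
  75 → container 3  [load 250/275]
  75 → container 4 (new)  [load 75/275]
  50 → container 1  [load 275/275]
  25 → container 3  [load 275/275]
4 containers opened.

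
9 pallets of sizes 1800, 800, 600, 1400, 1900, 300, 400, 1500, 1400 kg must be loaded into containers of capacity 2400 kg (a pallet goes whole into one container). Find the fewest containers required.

5

Total = 1900 + 1800 + 1500 + 1400 + 1400 + 800 + 600 + 400 + 300 = 10100 kg.
Lower bound: ⌈10100/2400⌉ = 5 containers.
A packing using 5 containers:
  container 1: 1900 + 400 = 2300
  container 2: 1800 + 600 = 2400
  container 3: 1500 + 800 = 2300
  container 4: 1400 + 300 = 1700
  container 5: 1400 = 1400
This matches the lower bound, so 5 is optimal.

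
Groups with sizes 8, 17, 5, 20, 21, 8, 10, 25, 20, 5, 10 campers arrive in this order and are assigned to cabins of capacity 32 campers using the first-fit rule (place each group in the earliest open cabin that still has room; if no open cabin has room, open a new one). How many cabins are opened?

5

  8 → cabin 1 (new)  [load 8/32]
  17 → cabin 1  [load 25/32]
  5 → cabin 1  [load 30/32]
  20 → cabin 2 (new)  [load 20/32]
  21 → cabin 3 (new)  [load 21/32]
  8 → cabin 2  [load 28/32]
  10 → cabin 3  [load 31/32]
  25 → cabin 4 (new)  [load 25/32]
  20 → cabin 5 (new)  [load 20/32]
  5 → cabin 4  [load 30/32]
  10 → cabin 5  [load 30/32]
5 cabins opened.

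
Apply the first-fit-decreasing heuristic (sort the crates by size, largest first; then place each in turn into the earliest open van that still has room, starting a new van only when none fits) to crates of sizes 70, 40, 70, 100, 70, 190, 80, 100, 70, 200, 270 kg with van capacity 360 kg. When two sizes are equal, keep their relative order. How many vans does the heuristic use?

4

Sorted descending: 270, 200, 190, 100, 100, 80, 70, 70, 70, 70, 40.
  270 → van 1 (new)  [load 270/360]
  200 → van 2 (new)  [load 200/360]
  190 → van 3 (new)  [load 190/360]
  100 → van 2  [load 300/360]
  100 → van 3  [load 290/360]
  80 → van 1  [load 350/360]
  70 → van 3  [load 360/360]
  70 → van 4 (new)  [load 70/360]
  70 → van 4  [load 140/360]
  70 → van 4  [load 210/360]
  40 → van 2  [load 340/360]
4 vans opened.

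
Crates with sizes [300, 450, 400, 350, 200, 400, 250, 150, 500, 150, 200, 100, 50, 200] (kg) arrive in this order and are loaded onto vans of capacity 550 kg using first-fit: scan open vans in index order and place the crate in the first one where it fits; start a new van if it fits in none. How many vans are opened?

  300 → van 1 (new)  [load 300/550]
  450 → van 2 (new)  [load 450/550]
  400 → van 3 (new)  [load 400/550]
  350 → van 4 (new)  [load 350/550]
  200 → van 1  [load 500/550]
  400 → van 5 (new)  [load 400/550]
  250 → van 6 (new)  [load 250/550]
  150 → van 3  [load 550/550]
  500 → van 7 (new)  [load 500/550]
  150 → van 4  [load 500/550]
  200 → van 6  [load 450/550]
  100 → van 2  [load 550/550]
  50 → van 1  [load 550/550]
  200 → van 8 (new)  [load 200/550]
8 vans opened.

8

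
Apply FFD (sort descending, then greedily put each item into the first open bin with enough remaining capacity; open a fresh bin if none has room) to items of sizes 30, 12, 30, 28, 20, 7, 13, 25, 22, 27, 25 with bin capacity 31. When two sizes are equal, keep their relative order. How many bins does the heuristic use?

9

Sorted descending: 30, 30, 28, 27, 25, 25, 22, 20, 13, 12, 7.
  30 → bin 1 (new)  [load 30/31]
  30 → bin 2 (new)  [load 30/31]
  28 → bin 3 (new)  [load 28/31]
  27 → bin 4 (new)  [load 27/31]
  25 → bin 5 (new)  [load 25/31]
  25 → bin 6 (new)  [load 25/31]
  22 → bin 7 (new)  [load 22/31]
  20 → bin 8 (new)  [load 20/31]
  13 → bin 9 (new)  [load 13/31]
  12 → bin 9  [load 25/31]
  7 → bin 7  [load 29/31]
9 bins opened.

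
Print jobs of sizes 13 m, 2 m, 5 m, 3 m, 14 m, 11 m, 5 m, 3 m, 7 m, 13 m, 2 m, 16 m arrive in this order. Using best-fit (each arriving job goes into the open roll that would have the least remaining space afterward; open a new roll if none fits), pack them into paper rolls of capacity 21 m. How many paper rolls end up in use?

  13 → roll 1 (new)  [load 13/21]
  2 → roll 1  [load 15/21]
  5 → roll 1  [load 20/21]
  3 → roll 2 (new)  [load 3/21]
  14 → roll 2  [load 17/21]
  11 → roll 3 (new)  [load 11/21]
  5 → roll 3  [load 16/21]
  3 → roll 2  [load 20/21]
  7 → roll 4 (new)  [load 7/21]
  13 → roll 4  [load 20/21]
  2 → roll 3  [load 18/21]
  16 → roll 5 (new)  [load 16/21]
5 paper rolls opened.

5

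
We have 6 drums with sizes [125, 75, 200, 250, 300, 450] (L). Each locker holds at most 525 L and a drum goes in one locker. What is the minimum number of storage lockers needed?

Total = 450 + 300 + 250 + 200 + 125 + 75 = 1400 L.
Lower bound: ⌈1400/525⌉ = 3 storage lockers.
A packing using 3 storage lockers:
  locker 1: 450 + 75 = 525
  locker 2: 300 + 200 = 500
  locker 3: 250 + 125 = 375
This matches the lower bound, so 3 is optimal.

3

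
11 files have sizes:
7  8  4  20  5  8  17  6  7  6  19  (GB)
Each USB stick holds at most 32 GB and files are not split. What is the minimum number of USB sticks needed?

4

Total = 20 + 19 + 17 + 8 + 8 + 7 + 7 + 6 + 6 + 5 + 4 = 107 GB.
Lower bound: ⌈107/32⌉ = 4 USB sticks.
A packing using 4 USB sticks:
  USB stick 1: 20 + 8 + 4 = 32
  USB stick 2: 19 + 8 + 5 = 32
  USB stick 3: 17 + 7 + 7 = 31
  USB stick 4: 6 + 6 = 12
This matches the lower bound, so 4 is optimal.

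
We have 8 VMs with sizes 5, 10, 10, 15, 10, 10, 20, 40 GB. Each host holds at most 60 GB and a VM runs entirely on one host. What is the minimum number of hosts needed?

2

Total = 40 + 20 + 15 + 10 + 10 + 10 + 10 + 5 = 120 GB.
Lower bound: ⌈120/60⌉ = 2 hosts.
A packing using 2 hosts:
  host 1: 40 + 20 = 60
  host 2: 15 + 10 + 10 + 10 + 10 + 5 = 60
This matches the lower bound, so 2 is optimal.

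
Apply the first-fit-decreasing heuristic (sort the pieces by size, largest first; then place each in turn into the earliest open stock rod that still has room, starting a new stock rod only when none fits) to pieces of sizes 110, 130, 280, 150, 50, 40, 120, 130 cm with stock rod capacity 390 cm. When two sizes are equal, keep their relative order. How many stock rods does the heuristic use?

3

Sorted descending: 280, 150, 130, 130, 120, 110, 50, 40.
  280 → stock rod 1 (new)  [load 280/390]
  150 → stock rod 2 (new)  [load 150/390]
  130 → stock rod 2  [load 280/390]
  130 → stock rod 3 (new)  [load 130/390]
  120 → stock rod 3  [load 250/390]
  110 → stock rod 1  [load 390/390]
  50 → stock rod 2  [load 330/390]
  40 → stock rod 2  [load 370/390]
3 stock rods opened.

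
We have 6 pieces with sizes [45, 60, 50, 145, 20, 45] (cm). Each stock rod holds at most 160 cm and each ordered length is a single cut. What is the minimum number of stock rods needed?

Total = 145 + 60 + 50 + 45 + 45 + 20 = 365 cm.
Lower bound: ⌈365/160⌉ = 3 stock rods.
A packing using 3 stock rods:
  stock rod 1: 145 = 145
  stock rod 2: 60 + 50 + 45 = 155
  stock rod 3: 45 + 20 = 65
This matches the lower bound, so 3 is optimal.

3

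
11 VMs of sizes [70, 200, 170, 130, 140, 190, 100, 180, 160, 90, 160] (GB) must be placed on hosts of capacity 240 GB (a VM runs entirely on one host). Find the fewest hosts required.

Total = 200 + 190 + 180 + 170 + 160 + 160 + 140 + 130 + 100 + 90 + 70 = 1590 GB.
Lower bound: ⌈1590/240⌉ = 7 hosts.
Also, 8 VMs each exceed 120 GB, and no two of those can share a host, so at least 8 hosts are needed.
A packing using 8 hosts:
  host 1: 200 = 200
  host 2: 190 = 190
  host 3: 180 = 180
  host 4: 170 + 70 = 240
  host 5: 160 = 160
  host 6: 160 = 160
  host 7: 140 + 100 = 240
  host 8: 130 + 90 = 220
This matches the lower bound, so 8 is optimal.

8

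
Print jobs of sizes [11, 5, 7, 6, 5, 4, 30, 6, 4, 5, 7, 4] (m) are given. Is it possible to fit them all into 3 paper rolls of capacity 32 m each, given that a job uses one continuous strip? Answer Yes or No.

Yes

A valid assignment using 3 paper rolls:
  roll 1: 30 = 30
  roll 2: 11 + 7 + 6 + 4 + 4 = 32
  roll 3: 7 + 6 + 5 + 5 + 5 + 4 = 32
Every load is within 32 m, so 3 paper rolls suffice.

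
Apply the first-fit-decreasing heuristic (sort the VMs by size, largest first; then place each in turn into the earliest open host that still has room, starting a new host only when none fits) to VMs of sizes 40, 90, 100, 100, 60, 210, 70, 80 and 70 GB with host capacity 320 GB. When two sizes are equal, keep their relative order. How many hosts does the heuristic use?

3

Sorted descending: 210, 100, 100, 90, 80, 70, 70, 60, 40.
  210 → host 1 (new)  [load 210/320]
  100 → host 1  [load 310/320]
  100 → host 2 (new)  [load 100/320]
  90 → host 2  [load 190/320]
  80 → host 2  [load 270/320]
  70 → host 3 (new)  [load 70/320]
  70 → host 3  [load 140/320]
  60 → host 3  [load 200/320]
  40 → host 2  [load 310/320]
3 hosts opened.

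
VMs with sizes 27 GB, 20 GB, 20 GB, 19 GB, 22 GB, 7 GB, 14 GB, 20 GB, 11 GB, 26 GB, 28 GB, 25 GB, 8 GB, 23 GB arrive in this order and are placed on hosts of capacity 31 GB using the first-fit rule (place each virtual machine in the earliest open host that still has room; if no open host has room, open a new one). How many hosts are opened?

  27 → host 1 (new)  [load 27/31]
  20 → host 2 (new)  [load 20/31]
  20 → host 3 (new)  [load 20/31]
  19 → host 4 (new)  [load 19/31]
  22 → host 5 (new)  [load 22/31]
  7 → host 2  [load 27/31]
  14 → host 6 (new)  [load 14/31]
  20 → host 7 (new)  [load 20/31]
  11 → host 3  [load 31/31]
  26 → host 8 (new)  [load 26/31]
  28 → host 9 (new)  [load 28/31]
  25 → host 10 (new)  [load 25/31]
  8 → host 4  [load 27/31]
  23 → host 11 (new)  [load 23/31]
11 hosts opened.

11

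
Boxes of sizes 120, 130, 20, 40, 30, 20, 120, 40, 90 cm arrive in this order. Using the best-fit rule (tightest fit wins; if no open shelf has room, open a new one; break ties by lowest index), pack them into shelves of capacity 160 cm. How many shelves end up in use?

  120 → shelf 1 (new)  [load 120/160]
  130 → shelf 2 (new)  [load 130/160]
  20 → shelf 2  [load 150/160]
  40 → shelf 1  [load 160/160]
  30 → shelf 3 (new)  [load 30/160]
  20 → shelf 3  [load 50/160]
  120 → shelf 4 (new)  [load 120/160]
  40 → shelf 4  [load 160/160]
  90 → shelf 3  [load 140/160]
4 shelves opened.

4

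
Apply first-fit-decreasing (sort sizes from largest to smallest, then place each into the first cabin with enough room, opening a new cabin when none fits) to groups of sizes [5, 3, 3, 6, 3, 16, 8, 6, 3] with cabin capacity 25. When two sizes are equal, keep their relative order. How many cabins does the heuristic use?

3

Sorted descending: 16, 8, 6, 6, 5, 3, 3, 3, 3.
  16 → cabin 1 (new)  [load 16/25]
  8 → cabin 1  [load 24/25]
  6 → cabin 2 (new)  [load 6/25]
  6 → cabin 2  [load 12/25]
  5 → cabin 2  [load 17/25]
  3 → cabin 2  [load 20/25]
  3 → cabin 2  [load 23/25]
  3 → cabin 3 (new)  [load 3/25]
  3 → cabin 3  [load 6/25]
3 cabins opened.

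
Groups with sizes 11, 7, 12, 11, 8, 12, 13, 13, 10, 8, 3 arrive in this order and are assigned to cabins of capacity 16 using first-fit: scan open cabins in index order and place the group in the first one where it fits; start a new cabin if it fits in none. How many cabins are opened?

  11 → cabin 1 (new)  [load 11/16]
  7 → cabin 2 (new)  [load 7/16]
  12 → cabin 3 (new)  [load 12/16]
  11 → cabin 4 (new)  [load 11/16]
  8 → cabin 2  [load 15/16]
  12 → cabin 5 (new)  [load 12/16]
  13 → cabin 6 (new)  [load 13/16]
  13 → cabin 7 (new)  [load 13/16]
  10 → cabin 8 (new)  [load 10/16]
  8 → cabin 9 (new)  [load 8/16]
  3 → cabin 1  [load 14/16]
9 cabins opened.

9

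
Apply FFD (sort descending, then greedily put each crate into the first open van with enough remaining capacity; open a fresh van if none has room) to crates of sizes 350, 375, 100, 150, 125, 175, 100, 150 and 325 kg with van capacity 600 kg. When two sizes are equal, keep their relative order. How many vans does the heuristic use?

Sorted descending: 375, 350, 325, 175, 150, 150, 125, 100, 100.
  375 → van 1 (new)  [load 375/600]
  350 → van 2 (new)  [load 350/600]
  325 → van 3 (new)  [load 325/600]
  175 → van 1  [load 550/600]
  150 → van 2  [load 500/600]
  150 → van 3  [load 475/600]
  125 → van 3  [load 600/600]
  100 → van 2  [load 600/600]
  100 → van 4 (new)  [load 100/600]
4 vans opened.

4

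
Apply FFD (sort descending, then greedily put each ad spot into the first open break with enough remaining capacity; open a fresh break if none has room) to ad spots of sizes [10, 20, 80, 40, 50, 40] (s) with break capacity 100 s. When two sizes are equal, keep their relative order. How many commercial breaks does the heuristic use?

3

Sorted descending: 80, 50, 40, 40, 20, 10.
  80 → break 1 (new)  [load 80/100]
  50 → break 2 (new)  [load 50/100]
  40 → break 2  [load 90/100]
  40 → break 3 (new)  [load 40/100]
  20 → break 1  [load 100/100]
  10 → break 2  [load 100/100]
3 commercial breaks opened.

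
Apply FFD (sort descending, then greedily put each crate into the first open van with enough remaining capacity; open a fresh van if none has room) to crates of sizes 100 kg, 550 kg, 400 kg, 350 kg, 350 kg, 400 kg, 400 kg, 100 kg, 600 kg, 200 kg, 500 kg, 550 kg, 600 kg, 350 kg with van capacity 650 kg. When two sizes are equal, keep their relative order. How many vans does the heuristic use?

Sorted descending: 600, 600, 550, 550, 500, 400, 400, 400, 350, 350, 350, 200, 100, 100.
  600 → van 1 (new)  [load 600/650]
  600 → van 2 (new)  [load 600/650]
  550 → van 3 (new)  [load 550/650]
  550 → van 4 (new)  [load 550/650]
  500 → van 5 (new)  [load 500/650]
  400 → van 6 (new)  [load 400/650]
  400 → van 7 (new)  [load 400/650]
  400 → van 8 (new)  [load 400/650]
  350 → van 9 (new)  [load 350/650]
  350 → van 10 (new)  [load 350/650]
  350 → van 11 (new)  [load 350/650]
  200 → van 6  [load 600/650]
  100 → van 3  [load 650/650]
  100 → van 4  [load 650/650]
11 vans opened.

11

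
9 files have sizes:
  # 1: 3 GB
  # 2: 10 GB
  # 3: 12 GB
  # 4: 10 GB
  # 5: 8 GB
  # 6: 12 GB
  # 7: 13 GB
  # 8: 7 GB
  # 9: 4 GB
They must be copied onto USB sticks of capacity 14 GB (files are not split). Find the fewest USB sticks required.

Total = 13 + 12 + 12 + 10 + 10 + 8 + 7 + 4 + 3 = 79 GB.
Lower bound: ⌈79/14⌉ = 6 USB sticks.
A packing using 7 USB sticks:
  USB stick 1: 13 = 13
  USB stick 2: 12 = 12
  USB stick 3: 12 = 12
  USB stick 4: 10 + 4 = 14
  USB stick 5: 10 + 3 = 13
  USB stick 6: 8 = 8
  USB stick 7: 7 = 7
No arrangement into 6 USB sticks stays within capacity, so 7 is optimal.

7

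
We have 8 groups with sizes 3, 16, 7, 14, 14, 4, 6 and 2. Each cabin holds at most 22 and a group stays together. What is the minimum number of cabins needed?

Total = 16 + 14 + 14 + 7 + 6 + 4 + 3 + 2 = 66.
Lower bound: ⌈66/22⌉ = 3 cabins.
A packing using 4 cabins:
  cabin 1: 16 + 6 = 22
  cabin 2: 14 + 7 = 21
  cabin 3: 14 + 4 + 3 = 21
  cabin 4: 2 = 2
No arrangement into 3 cabins stays within capacity, so 4 is optimal.

4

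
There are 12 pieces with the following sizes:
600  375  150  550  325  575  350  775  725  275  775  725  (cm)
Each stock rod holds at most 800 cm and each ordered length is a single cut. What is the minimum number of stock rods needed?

Total = 775 + 775 + 725 + 725 + 600 + 575 + 550 + 375 + 350 + 325 + 275 + 150 = 6200 cm.
Lower bound: ⌈6200/800⌉ = 8 stock rods.
A packing using 9 stock rods:
  stock rod 1: 775 = 775
  stock rod 2: 775 = 775
  stock rod 3: 725 = 725
  stock rod 4: 725 = 725
  stock rod 5: 600 + 150 = 750
  stock rod 6: 575 = 575
  stock rod 7: 550 = 550
  stock rod 8: 375 + 350 = 725
  stock rod 9: 325 + 275 = 600
No arrangement into 8 stock rods stays within capacity, so 9 is optimal.

9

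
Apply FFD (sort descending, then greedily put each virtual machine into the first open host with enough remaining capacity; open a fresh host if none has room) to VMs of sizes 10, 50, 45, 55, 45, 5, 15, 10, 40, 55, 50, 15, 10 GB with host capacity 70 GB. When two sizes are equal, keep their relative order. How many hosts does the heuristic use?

7

Sorted descending: 55, 55, 50, 50, 45, 45, 40, 15, 15, 10, 10, 10, 5.
  55 → host 1 (new)  [load 55/70]
  55 → host 2 (new)  [load 55/70]
  50 → host 3 (new)  [load 50/70]
  50 → host 4 (new)  [load 50/70]
  45 → host 5 (new)  [load 45/70]
  45 → host 6 (new)  [load 45/70]
  40 → host 7 (new)  [load 40/70]
  15 → host 1  [load 70/70]
  15 → host 2  [load 70/70]
  10 → host 3  [load 60/70]
  10 → host 3  [load 70/70]
  10 → host 4  [load 60/70]
  5 → host 4  [load 65/70]
7 hosts opened.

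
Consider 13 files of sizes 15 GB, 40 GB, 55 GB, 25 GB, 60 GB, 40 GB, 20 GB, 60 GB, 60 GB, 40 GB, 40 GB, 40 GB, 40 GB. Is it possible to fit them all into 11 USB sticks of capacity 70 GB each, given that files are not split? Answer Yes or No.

A valid assignment using 10 USB sticks:
  USB stick 1: 60 = 60
  USB stick 2: 60 = 60
  USB stick 3: 60 = 60
  USB stick 4: 55 + 15 = 70
  USB stick 5: 40 + 25 = 65
  USB stick 6: 40 + 20 = 60
  USB stick 7: 40 = 40
  USB stick 8: 40 = 40
  USB stick 9: 40 = 40
  USB stick 10: 40 = 40
That uses only 10 ≤ 11, so 11 USB sticks are enough.

Yes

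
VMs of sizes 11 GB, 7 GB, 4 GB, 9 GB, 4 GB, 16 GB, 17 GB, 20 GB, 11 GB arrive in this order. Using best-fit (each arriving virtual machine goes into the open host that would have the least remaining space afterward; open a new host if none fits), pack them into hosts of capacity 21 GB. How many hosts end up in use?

6

  11 → host 1 (new)  [load 11/21]
  7 → host 1  [load 18/21]
  4 → host 2 (new)  [load 4/21]
  9 → host 2  [load 13/21]
  4 → host 2  [load 17/21]
  16 → host 3 (new)  [load 16/21]
  17 → host 4 (new)  [load 17/21]
  20 → host 5 (new)  [load 20/21]
  11 → host 6 (new)  [load 11/21]
6 hosts opened.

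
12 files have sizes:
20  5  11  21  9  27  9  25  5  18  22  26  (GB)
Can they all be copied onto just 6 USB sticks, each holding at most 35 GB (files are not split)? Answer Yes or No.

Total = 198 GB; ⌈198/35⌉ = 6.
7 files each exceed half the capacity and cannot share a USB stick, forcing at least 7 USB sticks.
At least 7 USB sticks are required, but only 6 are allowed.

No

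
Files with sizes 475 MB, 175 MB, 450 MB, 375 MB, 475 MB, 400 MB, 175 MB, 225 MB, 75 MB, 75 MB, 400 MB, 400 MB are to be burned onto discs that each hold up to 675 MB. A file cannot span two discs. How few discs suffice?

Total = 475 + 475 + 450 + 400 + 400 + 400 + 375 + 225 + 175 + 175 + 75 + 75 = 3700 MB.
Lower bound: ⌈3700/675⌉ = 6 discs.
Also, 7 files each exceed 675/2 MB, and no two of those can share a disc, so at least 7 discs are needed.
A packing using 7 discs:
  disc 1: 475 + 175 = 650
  disc 2: 475 + 175 = 650
  disc 3: 450 + 225 = 675
  disc 4: 400 + 75 + 75 = 550
  disc 5: 400 = 400
  disc 6: 400 = 400
  disc 7: 375 = 375
This matches the lower bound, so 7 is optimal.

7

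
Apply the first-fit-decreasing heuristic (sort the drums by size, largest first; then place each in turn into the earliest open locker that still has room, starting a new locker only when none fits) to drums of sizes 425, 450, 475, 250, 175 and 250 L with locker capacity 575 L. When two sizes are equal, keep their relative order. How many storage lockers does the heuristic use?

Sorted descending: 475, 450, 425, 250, 250, 175.
  475 → locker 1 (new)  [load 475/575]
  450 → locker 2 (new)  [load 450/575]
  425 → locker 3 (new)  [load 425/575]
  250 → locker 4 (new)  [load 250/575]
  250 → locker 4  [load 500/575]
  175 → locker 5 (new)  [load 175/575]
5 storage lockers opened.

5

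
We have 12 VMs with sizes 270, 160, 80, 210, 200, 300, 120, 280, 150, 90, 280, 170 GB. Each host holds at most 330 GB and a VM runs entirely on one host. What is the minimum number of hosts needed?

Total = 300 + 280 + 280 + 270 + 210 + 200 + 170 + 160 + 150 + 120 + 90 + 80 = 2310 GB.
Lower bound: ⌈2310/330⌉ = 7 hosts.
A packing using 8 hosts:
  host 1: 300 = 300
  host 2: 280 = 280
  host 3: 280 = 280
  host 4: 270 = 270
  host 5: 210 + 120 = 330
  host 6: 200 + 90 = 290
  host 7: 170 + 160 = 330
  host 8: 150 + 80 = 230
No arrangement into 7 hosts stays within capacity, so 8 is optimal.

8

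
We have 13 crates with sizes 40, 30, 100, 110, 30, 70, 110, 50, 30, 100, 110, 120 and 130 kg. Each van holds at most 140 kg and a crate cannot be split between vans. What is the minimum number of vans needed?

Total = 130 + 120 + 110 + 110 + 110 + 100 + 100 + 70 + 50 + 40 + 30 + 30 + 30 = 1030 kg.
Lower bound: ⌈1030/140⌉ = 8 vans.
A packing using 8 vans:
  van 1: 130 = 130
  van 2: 120 = 120
  van 3: 110 + 30 = 140
  van 4: 110 + 30 = 140
  van 5: 110 + 30 = 140
  van 6: 100 + 40 = 140
  van 7: 100 = 100
  van 8: 70 + 50 = 120
This matches the lower bound, so 8 is optimal.

8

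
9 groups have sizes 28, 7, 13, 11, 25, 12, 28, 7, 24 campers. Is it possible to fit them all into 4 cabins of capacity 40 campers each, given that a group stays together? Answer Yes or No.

Yes

A valid assignment using 4 cabins:
  cabin 1: 28 + 12 = 40
  cabin 2: 28 + 11 = 39
  cabin 3: 25 + 13 = 38
  cabin 4: 24 + 7 + 7 = 38
Every load is within 40 campers, so 4 cabins suffice.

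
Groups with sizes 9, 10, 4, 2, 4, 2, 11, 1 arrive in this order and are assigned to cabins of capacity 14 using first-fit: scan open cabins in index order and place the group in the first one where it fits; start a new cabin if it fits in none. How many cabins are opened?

  9 → cabin 1 (new)  [load 9/14]
  10 → cabin 2 (new)  [load 10/14]
  4 → cabin 1  [load 13/14]
  2 → cabin 2  [load 12/14]
  4 → cabin 3 (new)  [load 4/14]
  2 → cabin 2  [load 14/14]
  11 → cabin 4 (new)  [load 11/14]
  1 → cabin 1  [load 14/14]
4 cabins opened.

4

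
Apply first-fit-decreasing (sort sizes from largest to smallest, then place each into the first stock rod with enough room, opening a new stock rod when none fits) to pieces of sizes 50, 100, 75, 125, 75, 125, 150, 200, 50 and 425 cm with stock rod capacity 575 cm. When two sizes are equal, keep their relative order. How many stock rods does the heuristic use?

Sorted descending: 425, 200, 150, 125, 125, 100, 75, 75, 50, 50.
  425 → stock rod 1 (new)  [load 425/575]
  200 → stock rod 2 (new)  [load 200/575]
  150 → stock rod 1  [load 575/575]
  125 → stock rod 2  [load 325/575]
  125 → stock rod 2  [load 450/575]
  100 → stock rod 2  [load 550/575]
  75 → stock rod 3 (new)  [load 75/575]
  75 → stock rod 3  [load 150/575]
  50 → stock rod 3  [load 200/575]
  50 → stock rod 3  [load 250/575]
3 stock rods opened.

3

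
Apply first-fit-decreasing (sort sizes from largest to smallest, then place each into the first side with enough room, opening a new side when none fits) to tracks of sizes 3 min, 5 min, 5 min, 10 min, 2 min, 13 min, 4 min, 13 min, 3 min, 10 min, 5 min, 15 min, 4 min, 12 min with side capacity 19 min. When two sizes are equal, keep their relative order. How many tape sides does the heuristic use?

6

Sorted descending: 15, 13, 13, 12, 10, 10, 5, 5, 5, 4, 4, 3, 3, 2.
  15 → side 1 (new)  [load 15/19]
  13 → side 2 (new)  [load 13/19]
  13 → side 3 (new)  [load 13/19]
  12 → side 4 (new)  [load 12/19]
  10 → side 5 (new)  [load 10/19]
  10 → side 6 (new)  [load 10/19]
  5 → side 2  [load 18/19]
  5 → side 3  [load 18/19]
  5 → side 4  [load 17/19]
  4 → side 1  [load 19/19]
  4 → side 5  [load 14/19]
  3 → side 5  [load 17/19]
  3 → side 6  [load 13/19]
  2 → side 4  [load 19/19]
6 tape sides opened.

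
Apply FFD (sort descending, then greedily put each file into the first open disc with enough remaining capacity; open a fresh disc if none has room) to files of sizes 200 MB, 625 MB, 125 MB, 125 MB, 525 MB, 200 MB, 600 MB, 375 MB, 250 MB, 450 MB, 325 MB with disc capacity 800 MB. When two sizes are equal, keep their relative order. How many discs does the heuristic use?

Sorted descending: 625, 600, 525, 450, 375, 325, 250, 200, 200, 125, 125.
  625 → disc 1 (new)  [load 625/800]
  600 → disc 2 (new)  [load 600/800]
  525 → disc 3 (new)  [load 525/800]
  450 → disc 4 (new)  [load 450/800]
  375 → disc 5 (new)  [load 375/800]
  325 → disc 4  [load 775/800]
  250 → disc 3  [load 775/800]
  200 → disc 2  [load 800/800]
  200 → disc 5  [load 575/800]
  125 → disc 1  [load 750/800]
  125 → disc 5  [load 700/800]
5 discs opened.

5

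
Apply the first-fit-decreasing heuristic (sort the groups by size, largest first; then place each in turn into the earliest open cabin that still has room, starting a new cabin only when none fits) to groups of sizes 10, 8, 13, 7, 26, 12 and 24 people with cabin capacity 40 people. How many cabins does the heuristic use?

3

Sorted descending: 26, 24, 13, 12, 10, 8, 7.
  26 → cabin 1 (new)  [load 26/40]
  24 → cabin 2 (new)  [load 24/40]
  13 → cabin 1  [load 39/40]
  12 → cabin 2  [load 36/40]
  10 → cabin 3 (new)  [load 10/40]
  8 → cabin 3  [load 18/40]
  7 → cabin 3  [load 25/40]
3 cabins opened.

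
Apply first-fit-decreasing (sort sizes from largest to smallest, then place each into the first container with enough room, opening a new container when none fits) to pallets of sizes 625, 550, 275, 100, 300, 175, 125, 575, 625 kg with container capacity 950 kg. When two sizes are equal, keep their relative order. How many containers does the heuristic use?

Sorted descending: 625, 625, 575, 550, 300, 275, 175, 125, 100.
  625 → container 1 (new)  [load 625/950]
  625 → container 2 (new)  [load 625/950]
  575 → container 3 (new)  [load 575/950]
  550 → container 4 (new)  [load 550/950]
  300 → container 1  [load 925/950]
  275 → container 2  [load 900/950]
  175 → container 3  [load 750/950]
  125 → container 3  [load 875/950]
  100 → container 4  [load 650/950]
4 containers opened.

4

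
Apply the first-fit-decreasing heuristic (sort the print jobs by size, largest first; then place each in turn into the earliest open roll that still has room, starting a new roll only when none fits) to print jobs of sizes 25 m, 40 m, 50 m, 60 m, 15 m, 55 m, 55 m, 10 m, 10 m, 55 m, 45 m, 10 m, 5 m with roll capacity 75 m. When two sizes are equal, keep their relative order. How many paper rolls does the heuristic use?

7

Sorted descending: 60, 55, 55, 55, 50, 45, 40, 25, 15, 10, 10, 10, 5.
  60 → roll 1 (new)  [load 60/75]
  55 → roll 2 (new)  [load 55/75]
  55 → roll 3 (new)  [load 55/75]
  55 → roll 4 (new)  [load 55/75]
  50 → roll 5 (new)  [load 50/75]
  45 → roll 6 (new)  [load 45/75]
  40 → roll 7 (new)  [load 40/75]
  25 → roll 5  [load 75/75]
  15 → roll 1  [load 75/75]
  10 → roll 2  [load 65/75]
  10 → roll 2  [load 75/75]
  10 → roll 3  [load 65/75]
  5 → roll 3  [load 70/75]
7 paper rolls opened.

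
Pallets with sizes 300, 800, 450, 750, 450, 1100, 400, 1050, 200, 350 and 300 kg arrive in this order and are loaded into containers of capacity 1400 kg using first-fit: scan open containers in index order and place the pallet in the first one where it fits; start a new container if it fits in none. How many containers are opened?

  300 → container 1 (new)  [load 300/1400]
  800 → container 1  [load 1100/1400]
  450 → container 2 (new)  [load 450/1400]
  750 → container 2  [load 1200/1400]
  450 → container 3 (new)  [load 450/1400]
  1100 → container 4 (new)  [load 1100/1400]
  400 → container 3  [load 850/1400]
  1050 → container 5 (new)  [load 1050/1400]
  200 → container 1  [load 1300/1400]
  350 → container 3  [load 1200/1400]
  300 → container 4  [load 1400/1400]
5 containers opened.

5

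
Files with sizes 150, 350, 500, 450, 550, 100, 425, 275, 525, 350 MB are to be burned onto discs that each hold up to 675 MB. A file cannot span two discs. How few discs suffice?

7

Total = 550 + 525 + 500 + 450 + 425 + 350 + 350 + 275 + 150 + 100 = 3675 MB.
Lower bound: ⌈3675/675⌉ = 6 discs.
Also, 7 files each exceed 675/2 MB, and no two of those can share a disc, so at least 7 discs are needed.
A packing using 7 discs:
  disc 1: 550 + 100 = 650
  disc 2: 525 + 150 = 675
  disc 3: 500 = 500
  disc 4: 450 = 450
  disc 5: 425 = 425
  disc 6: 350 + 275 = 625
  disc 7: 350 = 350
This matches the lower bound, so 7 is optimal.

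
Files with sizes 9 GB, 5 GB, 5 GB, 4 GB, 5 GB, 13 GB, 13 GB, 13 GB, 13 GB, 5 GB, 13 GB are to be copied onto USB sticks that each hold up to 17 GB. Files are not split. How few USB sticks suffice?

Total = 13 + 13 + 13 + 13 + 13 + 9 + 5 + 5 + 5 + 5 + 4 = 98 GB.
Lower bound: ⌈98/17⌉ = 6 USB sticks.
A packing using 7 USB sticks:
  USB stick 1: 13 + 4 = 17
  USB stick 2: 13 = 13
  USB stick 3: 13 = 13
  USB stick 4: 13 = 13
  USB stick 5: 13 = 13
  USB stick 6: 9 + 5 = 14
  USB stick 7: 5 + 5 + 5 = 15
No arrangement into 6 USB sticks stays within capacity, so 7 is optimal.

7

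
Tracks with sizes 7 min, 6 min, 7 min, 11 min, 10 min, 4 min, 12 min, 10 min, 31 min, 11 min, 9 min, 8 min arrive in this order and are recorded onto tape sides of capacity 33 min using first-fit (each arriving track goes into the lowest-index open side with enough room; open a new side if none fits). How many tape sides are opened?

  7 → side 1 (new)  [load 7/33]
  6 → side 1  [load 13/33]
  7 → side 1  [load 20/33]
  11 → side 1  [load 31/33]
  10 → side 2 (new)  [load 10/33]
  4 → side 2  [load 14/33]
  12 → side 2  [load 26/33]
  10 → side 3 (new)  [load 10/33]
  31 → side 4 (new)  [load 31/33]
  11 → side 3  [load 21/33]
  9 → side 3  [load 30/33]
  8 → side 5 (new)  [load 8/33]
5 tape sides opened.

5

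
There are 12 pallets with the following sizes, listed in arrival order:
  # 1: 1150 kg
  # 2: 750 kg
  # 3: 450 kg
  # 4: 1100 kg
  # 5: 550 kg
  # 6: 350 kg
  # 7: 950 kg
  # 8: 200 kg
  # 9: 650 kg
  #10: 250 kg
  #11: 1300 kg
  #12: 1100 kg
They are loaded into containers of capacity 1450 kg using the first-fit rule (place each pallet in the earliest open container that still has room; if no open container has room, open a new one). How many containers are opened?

7

  1150 → container 1 (new)  [load 1150/1450]
  750 → container 2 (new)  [load 750/1450]
  450 → container 2  [load 1200/1450]
  1100 → container 3 (new)  [load 1100/1450]
  550 → container 4 (new)  [load 550/1450]
  350 → container 3  [load 1450/1450]
  950 → container 5 (new)  [load 950/1450]
  200 → container 1  [load 1350/1450]
  650 → container 4  [load 1200/1450]
  250 → container 2  [load 1450/1450]
  1300 → container 6 (new)  [load 1300/1450]
  1100 → container 7 (new)  [load 1100/1450]
7 containers opened.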